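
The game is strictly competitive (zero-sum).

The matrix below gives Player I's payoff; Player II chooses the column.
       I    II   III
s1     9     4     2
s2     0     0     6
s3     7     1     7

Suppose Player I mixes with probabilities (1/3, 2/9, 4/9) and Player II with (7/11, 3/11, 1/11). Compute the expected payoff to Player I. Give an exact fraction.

Against (7/11, 3/11, 1/11), each row's expected payoff is s1: 7; s2: 6/11; s3: 59/11.
Taking the (1/3, 2/9, 4/9)-weighted average: (1/3)·(7) + (2/9)·(6/11) + (4/9)·(59/11) = 479/99.

479/99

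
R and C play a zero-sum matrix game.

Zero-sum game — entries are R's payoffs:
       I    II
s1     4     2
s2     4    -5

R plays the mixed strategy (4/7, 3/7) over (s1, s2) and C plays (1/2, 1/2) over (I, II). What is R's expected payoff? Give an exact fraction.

3/2

Against (1/2, 1/2), each row's expected payoff is s1: 3; s2: -1/2.
Taking the (4/7, 3/7)-weighted average: (4/7)·(3) + (3/7)·(-1/2) = 3/2.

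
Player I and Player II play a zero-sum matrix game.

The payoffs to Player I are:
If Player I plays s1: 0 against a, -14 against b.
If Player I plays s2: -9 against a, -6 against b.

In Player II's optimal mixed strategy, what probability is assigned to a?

8/17

Row minima are -14 and -9, so Player I's maximin is -9; column maxima are 0 and -6, so Player II's minimax is -6. These differ, so the equilibrium is in mixed strategies.
Let Player II play a with probability q. Player I is indifferent when −14(1−q) = −9q − 6(1−q), giving q = 8/17.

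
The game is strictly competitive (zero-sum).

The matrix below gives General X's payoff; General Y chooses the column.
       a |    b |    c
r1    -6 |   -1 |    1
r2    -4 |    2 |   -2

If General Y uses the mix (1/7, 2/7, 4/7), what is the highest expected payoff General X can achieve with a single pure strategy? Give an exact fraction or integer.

-4/7

r1: (-6)·(1/7) + (-1)·(2/7) + (1)·(4/7) = -4/7.
r2: (-4)·(1/7) + (2)·(2/7) + (-2)·(4/7) = -8/7.
The best pure response is r1 with expected payoff -4/7.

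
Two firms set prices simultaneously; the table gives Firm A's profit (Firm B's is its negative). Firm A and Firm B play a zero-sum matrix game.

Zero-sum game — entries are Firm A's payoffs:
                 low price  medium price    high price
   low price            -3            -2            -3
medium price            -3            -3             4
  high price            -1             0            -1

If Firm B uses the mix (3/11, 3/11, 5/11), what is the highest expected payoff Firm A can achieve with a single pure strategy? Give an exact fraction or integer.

low price: (-3)·(3/11) + (-2)·(3/11) + (-3)·(5/11) = -30/11.
medium price: (-3)·(3/11) + (-3)·(3/11) + (4)·(5/11) = 2/11.
high price: (-1)·(3/11) + (0)·(3/11) + (-1)·(5/11) = -8/11.
The best pure response is medium price with expected payoff 2/11.

2/11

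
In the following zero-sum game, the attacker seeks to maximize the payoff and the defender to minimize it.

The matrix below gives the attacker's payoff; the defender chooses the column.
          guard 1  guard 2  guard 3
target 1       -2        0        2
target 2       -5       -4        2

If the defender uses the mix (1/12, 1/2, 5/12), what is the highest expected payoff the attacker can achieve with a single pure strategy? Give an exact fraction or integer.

target 1: (-2)·(1/12) + (0)·(1/2) + (2)·(5/12) = 2/3.
target 2: (-5)·(1/12) + (-4)·(1/2) + (2)·(5/12) = -19/12.
The best pure response is target 1 with expected payoff 2/3.

2/3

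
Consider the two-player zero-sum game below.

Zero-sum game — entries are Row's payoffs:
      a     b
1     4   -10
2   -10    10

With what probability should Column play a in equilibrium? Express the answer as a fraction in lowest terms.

Row minima are -10 and -10, so Row's maximin is -10; column maxima are 4 and 10, so Column's minimax is 4. These differ, so the equilibrium is in mixed strategies.
Let Column play a with probability q. Row is indifferent when 4q − 10(1−q) = −10q + 10(1−q), giving q = 10/17.

10/17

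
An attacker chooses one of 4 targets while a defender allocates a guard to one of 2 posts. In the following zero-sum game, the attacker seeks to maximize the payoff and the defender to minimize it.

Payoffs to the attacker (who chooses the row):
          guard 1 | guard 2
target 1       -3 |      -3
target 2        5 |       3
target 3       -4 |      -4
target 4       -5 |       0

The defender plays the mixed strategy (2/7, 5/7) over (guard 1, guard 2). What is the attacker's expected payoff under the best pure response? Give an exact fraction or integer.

25/7

target 1: (-3)·(2/7) + (-3)·(5/7) = -3.
target 2: (5)·(2/7) + (3)·(5/7) = 25/7.
target 3: (-4)·(2/7) + (-4)·(5/7) = -4.
target 4: (-5)·(2/7) + (0)·(5/7) = -10/7.
The best pure response is target 2 with expected payoff 25/7.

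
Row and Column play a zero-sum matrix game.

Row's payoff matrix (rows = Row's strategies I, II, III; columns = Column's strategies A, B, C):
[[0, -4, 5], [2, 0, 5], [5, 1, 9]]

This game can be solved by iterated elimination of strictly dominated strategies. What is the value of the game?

1

Column C is strictly dominated by A for Column (0<5, 2<5, 5<9); eliminate C.
Row I is strictly dominated by row II (2>0, 0>-4); eliminate I.
Column A is strictly dominated by B for Column (0<2, 1<5); eliminate A.
Row II is strictly dominated by row III (1>0); eliminate II.
Only (III, B) remains, with payoff 1.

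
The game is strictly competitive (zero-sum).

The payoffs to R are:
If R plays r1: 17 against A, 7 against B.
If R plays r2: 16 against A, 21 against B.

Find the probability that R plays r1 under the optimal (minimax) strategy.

Row minima are 7 and 16, so R's maximin is 16; column maxima are 17 and 21, so C's minimax is 17. These differ, so the equilibrium is in mixed strategies.
Let R play r1 with probability p. C is indifferent when 17p + 16(1−p) = 7p + 21(1−p), giving p = 1/3.

1/3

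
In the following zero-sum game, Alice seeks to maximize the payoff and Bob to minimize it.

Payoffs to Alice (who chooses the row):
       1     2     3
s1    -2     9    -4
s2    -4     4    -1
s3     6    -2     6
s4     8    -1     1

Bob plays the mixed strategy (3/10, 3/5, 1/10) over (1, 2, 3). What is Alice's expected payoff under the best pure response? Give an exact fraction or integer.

22/5

s1: (-2)·(3/10) + (9)·(3/5) + (-4)·(1/10) = 22/5.
s2: (-4)·(3/10) + (4)·(3/5) + (-1)·(1/10) = 11/10.
s3: (6)·(3/10) + (-2)·(3/5) + (6)·(1/10) = 6/5.
s4: (8)·(3/10) + (-1)·(3/5) + (1)·(1/10) = 19/10.
The best pure response is s1 with expected payoff 22/5.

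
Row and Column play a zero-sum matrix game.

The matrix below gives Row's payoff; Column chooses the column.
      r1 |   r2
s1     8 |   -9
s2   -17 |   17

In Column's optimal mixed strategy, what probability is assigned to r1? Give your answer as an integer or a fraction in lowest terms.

Row minima are -9 and -17, so Row's maximin is -9; column maxima are 8 and 17, so Column's minimax is 8. These differ, so the equilibrium is in mixed strategies.
Let Column play r1 with probability q. Row is indifferent when 8q − 9(1−q) = −17q + 17(1−q), giving q = 26/51.

26/51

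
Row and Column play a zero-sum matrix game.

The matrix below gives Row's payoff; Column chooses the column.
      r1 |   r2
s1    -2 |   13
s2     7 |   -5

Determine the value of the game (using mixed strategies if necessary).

3

Row minima are -2 and -5, so Row's maximin is -2; column maxima are 7 and 13, so Column's minimax is 7. These differ, so the equilibrium is in mixed strategies.
Let Row play s1 with probability p. Column is indifferent when −2p + 7(1−p) = 13p − 5(1−p), giving p = 4/9.
Let Column play r1 with probability q. Row is indifferent when −2q + 13(1−q) = 7q − 5(1−q), giving q = 2/3.
The value is -2·(2/3) + (13)·(1/3) = 3.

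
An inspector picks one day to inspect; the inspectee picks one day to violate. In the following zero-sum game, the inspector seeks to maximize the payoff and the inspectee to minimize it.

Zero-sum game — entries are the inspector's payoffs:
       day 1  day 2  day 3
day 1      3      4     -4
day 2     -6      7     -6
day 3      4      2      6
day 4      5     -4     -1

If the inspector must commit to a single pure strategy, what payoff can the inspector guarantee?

The worst-case payoff for each row is day 1: -4, day 2: -6, day 3: 2, day 4: -4.
The best of these is 2.

2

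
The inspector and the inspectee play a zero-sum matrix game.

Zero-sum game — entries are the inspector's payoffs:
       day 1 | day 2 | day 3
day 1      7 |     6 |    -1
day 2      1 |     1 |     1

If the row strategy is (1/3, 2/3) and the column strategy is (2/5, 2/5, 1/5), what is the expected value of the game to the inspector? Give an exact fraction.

Against (2/5, 2/5, 1/5), each row's expected payoff is day 1: 5; day 2: 1.
Taking the (1/3, 2/3)-weighted average: (1/3)·(5) + (2/3)·(1) = 7/3.

7/3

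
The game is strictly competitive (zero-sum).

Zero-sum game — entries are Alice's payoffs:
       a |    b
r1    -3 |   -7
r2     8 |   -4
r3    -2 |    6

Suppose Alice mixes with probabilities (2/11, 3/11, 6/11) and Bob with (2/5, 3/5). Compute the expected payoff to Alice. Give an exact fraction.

Against (2/5, 3/5), each row's expected payoff is r1: -27/5; r2: 4/5; r3: 14/5.
Taking the (2/11, 3/11, 6/11)-weighted average: (2/11)·(-27/5) + (3/11)·(4/5) + (6/11)·(14/5) = 42/55.

42/55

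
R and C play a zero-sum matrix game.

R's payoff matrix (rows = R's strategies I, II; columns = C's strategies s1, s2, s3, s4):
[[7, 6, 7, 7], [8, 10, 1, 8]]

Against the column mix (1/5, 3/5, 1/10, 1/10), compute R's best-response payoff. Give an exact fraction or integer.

I: (7)·(1/5) + (6)·(3/5) + (7)·(1/10) + (7)·(1/10) = 32/5.
II: (8)·(1/5) + (10)·(3/5) + (1)·(1/10) + (8)·(1/10) = 17/2.
The best pure response is II with expected payoff 17/2.

17/2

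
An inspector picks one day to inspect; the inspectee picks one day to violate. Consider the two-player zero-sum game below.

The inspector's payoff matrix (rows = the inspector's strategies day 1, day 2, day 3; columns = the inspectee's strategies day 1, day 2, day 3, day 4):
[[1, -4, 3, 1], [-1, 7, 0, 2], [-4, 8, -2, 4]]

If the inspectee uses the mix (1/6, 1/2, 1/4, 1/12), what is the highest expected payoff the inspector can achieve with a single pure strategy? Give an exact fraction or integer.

day 1: (1)·(1/6) + (-4)·(1/2) + (3)·(1/4) + (1)·(1/12) = -1.
day 2: (-1)·(1/6) + (7)·(1/2) + (0)·(1/4) + (2)·(1/12) = 7/2.
day 3: (-4)·(1/6) + (8)·(1/2) + (-2)·(1/4) + (4)·(1/12) = 19/6.
The best pure response is day 2 with expected payoff 7/2.

7/2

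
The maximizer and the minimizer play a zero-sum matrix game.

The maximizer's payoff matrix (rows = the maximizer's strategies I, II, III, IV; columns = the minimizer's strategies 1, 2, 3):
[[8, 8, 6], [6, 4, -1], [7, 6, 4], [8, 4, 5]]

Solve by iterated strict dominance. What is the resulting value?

Column 1 is strictly dominated by 3 for the minimizer (6<8, -1<6, 4<7, 5<8); eliminate 1.
Row II is strictly dominated by row I (8>4, 6>-1); eliminate II.
Row III is strictly dominated by row I (8>6, 6>4); eliminate III.
Row IV is strictly dominated by row I (8>4, 6>5); eliminate IV.
Column 2 is strictly dominated by 3 for the minimizer (6<8); eliminate 2.
Only (I, 3) remains, with payoff 6.

6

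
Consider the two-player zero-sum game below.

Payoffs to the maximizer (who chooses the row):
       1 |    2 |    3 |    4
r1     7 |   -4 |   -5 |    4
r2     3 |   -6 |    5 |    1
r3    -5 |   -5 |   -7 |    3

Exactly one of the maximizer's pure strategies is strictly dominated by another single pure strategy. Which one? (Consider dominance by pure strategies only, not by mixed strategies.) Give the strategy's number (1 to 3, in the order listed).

3

Compare r3 with r1: 7 > -5, -4 > -5, -5 > -7, 4 > 3.
So r1 strictly dominates r3 for the maximizer; r3 is strictly dominated.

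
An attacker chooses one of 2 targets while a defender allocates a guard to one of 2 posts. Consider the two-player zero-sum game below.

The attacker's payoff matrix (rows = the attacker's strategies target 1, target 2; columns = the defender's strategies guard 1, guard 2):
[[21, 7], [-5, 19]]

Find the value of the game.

217/19

Row minima are 7 and -5, so the attacker's maximin is 7; column maxima are 21 and 19, so the defender's minimax is 19. These differ, so the equilibrium is in mixed strategies.
Let the attacker play target 1 with probability p. The defender is indifferent when 21p − 5(1−p) = 7p + 19(1−p), giving p = 12/19.
Let the defender play guard 1 with probability q. The attacker is indifferent when 21q + 7(1−q) = −5q + 19(1−q), giving q = 6/19.
The value is 21·(6/19) + (7)·(13/19) = 217/19.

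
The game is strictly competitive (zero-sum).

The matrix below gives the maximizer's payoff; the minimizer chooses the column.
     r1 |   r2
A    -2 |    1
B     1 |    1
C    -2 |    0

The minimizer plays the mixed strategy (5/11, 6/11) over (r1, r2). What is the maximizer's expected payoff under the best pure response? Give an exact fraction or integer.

A: (-2)·(5/11) + (1)·(6/11) = -4/11.
B: (1)·(5/11) + (1)·(6/11) = 1.
C: (-2)·(5/11) + (0)·(6/11) = -10/11.
The best pure response is B with expected payoff 1.

1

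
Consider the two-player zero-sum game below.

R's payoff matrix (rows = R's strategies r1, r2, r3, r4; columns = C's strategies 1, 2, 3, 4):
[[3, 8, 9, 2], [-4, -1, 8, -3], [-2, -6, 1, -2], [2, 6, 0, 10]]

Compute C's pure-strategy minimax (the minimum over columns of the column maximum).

3

The worst case (largest entry) in each column is 1: 3, 2: 8, 3: 9, 4: 10.
The best (smallest) of these is 3.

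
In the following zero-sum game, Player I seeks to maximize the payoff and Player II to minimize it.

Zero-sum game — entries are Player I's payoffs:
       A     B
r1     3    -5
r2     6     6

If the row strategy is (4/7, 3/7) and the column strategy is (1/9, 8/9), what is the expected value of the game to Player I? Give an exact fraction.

2/9

Against (1/9, 8/9), each row's expected payoff is r1: -37/9; r2: 6.
Taking the (4/7, 3/7)-weighted average: (4/7)·(-37/9) + (3/7)·(6) = 2/9.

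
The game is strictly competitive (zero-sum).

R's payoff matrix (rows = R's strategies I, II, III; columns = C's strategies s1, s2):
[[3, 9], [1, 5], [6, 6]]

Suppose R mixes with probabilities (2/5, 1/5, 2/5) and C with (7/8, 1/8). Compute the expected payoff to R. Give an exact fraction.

Against (7/8, 1/8), each row's expected payoff is I: 15/4; II: 3/2; III: 6.
Taking the (2/5, 1/5, 2/5)-weighted average: (2/5)·(15/4) + (1/5)·(3/2) + (2/5)·(6) = 21/5.

21/5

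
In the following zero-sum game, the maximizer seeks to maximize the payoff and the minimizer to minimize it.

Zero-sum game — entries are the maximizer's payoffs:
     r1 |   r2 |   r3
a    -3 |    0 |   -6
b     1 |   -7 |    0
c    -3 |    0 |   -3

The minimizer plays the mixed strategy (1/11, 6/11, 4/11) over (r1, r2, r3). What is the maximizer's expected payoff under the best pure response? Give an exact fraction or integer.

-15/11

a: (-3)·(1/11) + (0)·(6/11) + (-6)·(4/11) = -27/11.
b: (1)·(1/11) + (-7)·(6/11) + (0)·(4/11) = -41/11.
c: (-3)·(1/11) + (0)·(6/11) + (-3)·(4/11) = -15/11.
The best pure response is c with expected payoff -15/11.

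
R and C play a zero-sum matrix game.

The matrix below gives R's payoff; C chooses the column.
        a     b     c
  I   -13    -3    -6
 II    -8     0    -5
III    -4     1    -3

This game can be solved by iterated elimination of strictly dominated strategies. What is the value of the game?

-4

Column c is strictly dominated by a for C (-13<-6, -8<-5, -4<-3); eliminate c.
Column b is strictly dominated by a for C (-13<-3, -8<0, -4<1); eliminate b.
Row II is strictly dominated by row III (-4>-8); eliminate II.
Row I is strictly dominated by row III (-4>-13); eliminate I.
Only (III, a) remains, with payoff -4.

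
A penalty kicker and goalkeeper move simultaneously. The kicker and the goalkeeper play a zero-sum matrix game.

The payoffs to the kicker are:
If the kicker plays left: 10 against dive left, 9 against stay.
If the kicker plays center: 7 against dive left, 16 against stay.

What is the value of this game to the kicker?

97/10

Row minima are 9 and 7, so the kicker's maximin is 9; column maxima are 10 and 16, so the goalkeeper's minimax is 10. These differ, so the equilibrium is in mixed strategies.
Let the kicker play left with probability p. The goalkeeper is indifferent when 10p + 7(1−p) = 9p + 16(1−p), giving p = 9/10.
Let the goalkeeper play dive left with probability q. The kicker is indifferent when 10q + 9(1−q) = 7q + 16(1−q), giving q = 7/10.
The value is 10·(7/10) + (9)·(3/10) = 97/10.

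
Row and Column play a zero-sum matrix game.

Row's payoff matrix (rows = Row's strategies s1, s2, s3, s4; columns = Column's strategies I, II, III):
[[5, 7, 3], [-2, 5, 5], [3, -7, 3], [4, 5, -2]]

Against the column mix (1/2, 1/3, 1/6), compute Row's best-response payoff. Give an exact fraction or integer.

16/3

s1: (5)·(1/2) + (7)·(1/3) + (3)·(1/6) = 16/3.
s2: (-2)·(1/2) + (5)·(1/3) + (5)·(1/6) = 3/2.
s3: (3)·(1/2) + (-7)·(1/3) + (3)·(1/6) = -1/3.
s4: (4)·(1/2) + (5)·(1/3) + (-2)·(1/6) = 10/3.
The best pure response is s1 with expected payoff 16/3.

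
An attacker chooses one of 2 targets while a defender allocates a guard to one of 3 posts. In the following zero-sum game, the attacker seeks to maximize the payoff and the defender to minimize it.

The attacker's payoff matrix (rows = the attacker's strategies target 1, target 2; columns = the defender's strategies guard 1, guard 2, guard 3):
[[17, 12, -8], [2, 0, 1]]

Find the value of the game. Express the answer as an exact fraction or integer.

4/7

Column guard 1 is strictly dominated by guard 2 for the defender (it gives the attacker more in every row).
The remaining 2×2 game on (target 1, target 2) × (guard 2, guard 3) has no saddle point. Let the attacker play target 1 with probability p; indifference gives 12p = −8p + (1−p), so p = 1/21.
Similarly the defender's optimal q on guard 2 is 3/7, and the value is 12·(3/7) + (-8)·(4/7) = 4/7.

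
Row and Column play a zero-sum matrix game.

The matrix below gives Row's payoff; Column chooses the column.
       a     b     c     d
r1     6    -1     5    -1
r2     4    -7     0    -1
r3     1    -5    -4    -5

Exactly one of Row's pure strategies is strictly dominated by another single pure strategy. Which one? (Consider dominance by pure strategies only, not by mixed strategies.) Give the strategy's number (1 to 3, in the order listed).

Compare r3 with r1: 6 > 1, -1 > -5, 5 > -4, -1 > -5.
So r1 strictly dominates r3 for Row; r3 is strictly dominated.

3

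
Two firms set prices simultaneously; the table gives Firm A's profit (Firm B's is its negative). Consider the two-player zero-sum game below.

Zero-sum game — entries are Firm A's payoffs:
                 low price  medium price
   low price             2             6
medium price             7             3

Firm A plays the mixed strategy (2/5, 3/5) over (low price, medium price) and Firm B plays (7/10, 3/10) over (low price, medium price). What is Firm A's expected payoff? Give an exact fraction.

Against (7/10, 3/10), each row's expected payoff is low price: 16/5; medium price: 29/5.
Taking the (2/5, 3/5)-weighted average: (2/5)·(16/5) + (3/5)·(29/5) = 119/25.

119/25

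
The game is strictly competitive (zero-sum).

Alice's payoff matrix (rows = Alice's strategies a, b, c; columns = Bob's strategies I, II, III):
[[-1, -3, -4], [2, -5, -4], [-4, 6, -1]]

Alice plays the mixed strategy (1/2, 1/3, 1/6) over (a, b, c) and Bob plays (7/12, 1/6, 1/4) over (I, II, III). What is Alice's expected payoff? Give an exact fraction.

-55/36

Against (7/12, 1/6, 1/4), each row's expected payoff is a: -25/12; b: -2/3; c: -19/12.
Taking the (1/2, 1/3, 1/6)-weighted average: (1/2)·(-25/12) + (1/3)·(-2/3) + (1/6)·(-19/12) = -55/36.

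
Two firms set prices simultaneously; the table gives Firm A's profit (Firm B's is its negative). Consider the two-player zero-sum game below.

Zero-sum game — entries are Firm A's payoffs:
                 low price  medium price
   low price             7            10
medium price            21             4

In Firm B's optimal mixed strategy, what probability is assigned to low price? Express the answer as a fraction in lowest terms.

Row minima are 7 and 4, so Firm A's maximin is 7; column maxima are 21 and 10, so Firm B's minimax is 10. These differ, so the equilibrium is in mixed strategies.
Let Firm B play low price with probability q. Firm A is indifferent when 7q + 10(1−q) = 21q + 4(1−q), giving q = 3/10.

3/10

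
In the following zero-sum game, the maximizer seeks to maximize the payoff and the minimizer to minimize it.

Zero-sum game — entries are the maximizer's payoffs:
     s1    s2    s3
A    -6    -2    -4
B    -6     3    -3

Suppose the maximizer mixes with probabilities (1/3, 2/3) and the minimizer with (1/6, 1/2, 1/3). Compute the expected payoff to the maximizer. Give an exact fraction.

Against (1/6, 1/2, 1/3), each row's expected payoff is A: -10/3; B: -1/2.
Taking the (1/3, 2/3)-weighted average: (1/3)·(-10/3) + (2/3)·(-1/2) = -13/9.

-13/9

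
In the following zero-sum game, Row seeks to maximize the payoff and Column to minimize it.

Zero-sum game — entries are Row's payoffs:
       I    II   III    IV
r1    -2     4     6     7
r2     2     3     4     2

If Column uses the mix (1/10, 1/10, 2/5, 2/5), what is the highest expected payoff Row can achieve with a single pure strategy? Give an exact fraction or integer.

r1: (-2)·(1/10) + (4)·(1/10) + (6)·(2/5) + (7)·(2/5) = 27/5.
r2: (2)·(1/10) + (3)·(1/10) + (4)·(2/5) + (2)·(2/5) = 29/10.
The best pure response is r1 with expected payoff 27/5.

27/5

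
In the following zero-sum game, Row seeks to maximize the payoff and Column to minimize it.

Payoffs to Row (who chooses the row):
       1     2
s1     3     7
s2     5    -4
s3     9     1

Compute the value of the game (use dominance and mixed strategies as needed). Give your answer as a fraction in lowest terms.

Row s2 is strictly dominated by row s3, so Row never plays it.
The remaining 2×2 game on (s1, s3) × (1, 2) has no saddle point. Let Row play s1 with probability p; indifference gives 3p + 9(1−p) = 7p + (1−p), so p = 2/3.
Similarly Column's optimal q on 1 is 1/2, and the value is 3·(1/2) + (7)·(1/2) = 5.

5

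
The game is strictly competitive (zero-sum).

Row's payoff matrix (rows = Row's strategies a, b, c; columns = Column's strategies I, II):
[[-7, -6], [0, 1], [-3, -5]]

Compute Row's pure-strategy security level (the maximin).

0

The worst-case payoff for each row is a: -7, b: 0, c: -5.
The best of these is 0.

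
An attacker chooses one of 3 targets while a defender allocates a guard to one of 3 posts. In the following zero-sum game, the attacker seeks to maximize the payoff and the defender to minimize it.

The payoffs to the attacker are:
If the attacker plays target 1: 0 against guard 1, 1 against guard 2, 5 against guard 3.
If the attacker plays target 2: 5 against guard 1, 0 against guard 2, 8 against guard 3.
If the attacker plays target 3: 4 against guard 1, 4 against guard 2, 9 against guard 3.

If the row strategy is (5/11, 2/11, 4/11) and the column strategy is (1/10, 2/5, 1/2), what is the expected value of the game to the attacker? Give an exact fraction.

Against (1/10, 2/5, 1/2), each row's expected payoff is target 1: 29/10; target 2: 9/2; target 3: 13/2.
Taking the (5/11, 2/11, 4/11)-weighted average: (5/11)·(29/10) + (2/11)·(9/2) + (4/11)·(13/2) = 9/2.

9/2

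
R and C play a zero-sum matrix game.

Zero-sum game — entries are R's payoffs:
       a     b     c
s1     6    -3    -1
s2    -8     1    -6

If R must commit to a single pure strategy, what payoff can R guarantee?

The worst-case payoff for each row is s1: -3, s2: -8.
The best of these is -3.

-3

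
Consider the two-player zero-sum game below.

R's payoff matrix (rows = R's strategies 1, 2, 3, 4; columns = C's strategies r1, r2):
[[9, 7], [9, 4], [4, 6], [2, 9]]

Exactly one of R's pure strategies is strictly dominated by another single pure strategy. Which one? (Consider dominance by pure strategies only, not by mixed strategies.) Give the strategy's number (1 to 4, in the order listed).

3

Compare 3 with 1: 9 > 4, 7 > 6.
So 1 strictly dominates 3 for R; 3 is strictly dominated.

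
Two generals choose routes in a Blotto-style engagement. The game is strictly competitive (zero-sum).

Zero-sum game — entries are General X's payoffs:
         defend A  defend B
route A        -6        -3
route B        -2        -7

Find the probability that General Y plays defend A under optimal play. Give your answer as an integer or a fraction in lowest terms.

1/2

Row minima are -6 and -7, so General X's maximin is -6; column maxima are -2 and -3, so General Y's minimax is -3. These differ, so the equilibrium is in mixed strategies.
Let General Y play defend A with probability q. General X is indifferent when −6q − 3(1−q) = −2q − 7(1−q), giving q = 1/2.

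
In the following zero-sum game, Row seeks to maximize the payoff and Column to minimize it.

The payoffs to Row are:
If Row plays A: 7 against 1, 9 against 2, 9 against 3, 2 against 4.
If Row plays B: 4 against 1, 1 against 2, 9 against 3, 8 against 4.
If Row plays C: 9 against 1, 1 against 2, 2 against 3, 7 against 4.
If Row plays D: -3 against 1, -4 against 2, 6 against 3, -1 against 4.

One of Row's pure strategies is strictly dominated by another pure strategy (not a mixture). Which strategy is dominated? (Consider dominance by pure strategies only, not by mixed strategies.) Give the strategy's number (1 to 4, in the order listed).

Compare D with A: 7 > -3, 9 > -4, 9 > 6, 2 > -1.
So A strictly dominates D for Row; D is strictly dominated.

4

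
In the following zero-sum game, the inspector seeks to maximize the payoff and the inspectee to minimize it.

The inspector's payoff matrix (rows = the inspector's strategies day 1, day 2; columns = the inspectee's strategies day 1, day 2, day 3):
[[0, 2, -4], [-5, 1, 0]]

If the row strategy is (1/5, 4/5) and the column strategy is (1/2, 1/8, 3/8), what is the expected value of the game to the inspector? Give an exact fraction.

-43/20

Against (1/2, 1/8, 3/8), each row's expected payoff is day 1: -5/4; day 2: -19/8.
Taking the (1/5, 4/5)-weighted average: (1/5)·(-5/4) + (4/5)·(-19/8) = -43/20.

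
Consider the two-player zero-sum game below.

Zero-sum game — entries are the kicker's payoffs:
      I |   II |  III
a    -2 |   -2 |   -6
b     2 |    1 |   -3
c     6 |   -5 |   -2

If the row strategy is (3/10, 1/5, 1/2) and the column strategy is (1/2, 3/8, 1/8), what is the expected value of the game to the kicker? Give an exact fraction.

-9/80

Against (1/2, 3/8, 1/8), each row's expected payoff is a: -5/2; b: 1; c: 7/8.
Taking the (3/10, 1/5, 1/2)-weighted average: (3/10)·(-5/2) + (1/5)·(1) + (1/2)·(7/8) = -9/80.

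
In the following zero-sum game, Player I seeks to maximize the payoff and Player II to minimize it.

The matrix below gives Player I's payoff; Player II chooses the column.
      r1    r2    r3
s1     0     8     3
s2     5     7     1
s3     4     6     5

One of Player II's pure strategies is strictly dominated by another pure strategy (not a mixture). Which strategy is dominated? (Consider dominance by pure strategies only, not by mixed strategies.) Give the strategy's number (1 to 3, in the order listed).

Player II prefers columns that give Player I less. Compare r2 with r1: 0 < 8, 5 < 7, 4 < 6.
So r1 strictly dominates r2 for Player II; r2 is strictly dominated.

2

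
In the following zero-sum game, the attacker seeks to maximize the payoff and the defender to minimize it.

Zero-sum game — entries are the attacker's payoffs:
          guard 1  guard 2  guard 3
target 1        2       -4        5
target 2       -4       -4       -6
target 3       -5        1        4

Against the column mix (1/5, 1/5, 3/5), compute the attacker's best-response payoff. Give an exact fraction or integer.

target 1: (2)·(1/5) + (-4)·(1/5) + (5)·(3/5) = 13/5.
target 2: (-4)·(1/5) + (-4)·(1/5) + (-6)·(3/5) = -26/5.
target 3: (-5)·(1/5) + (1)·(1/5) + (4)·(3/5) = 8/5.
The best pure response is target 1 with expected payoff 13/5.

13/5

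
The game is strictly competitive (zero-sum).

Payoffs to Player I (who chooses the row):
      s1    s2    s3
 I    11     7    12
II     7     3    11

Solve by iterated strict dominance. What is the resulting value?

Row II is strictly dominated by row I (11>7, 7>3, 12>11); eliminate II.
Column s3 is strictly dominated by s1 for Player II (11<12); eliminate s3.
Column s1 is strictly dominated by s2 for Player II (7<11); eliminate s1.
Only (I, s2) remains, with payoff 7.

7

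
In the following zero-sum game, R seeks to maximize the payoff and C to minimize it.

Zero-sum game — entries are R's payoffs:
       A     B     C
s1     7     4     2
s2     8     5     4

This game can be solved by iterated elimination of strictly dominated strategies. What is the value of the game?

4

Row s1 is strictly dominated by row s2 (8>7, 5>4, 4>2); eliminate s1.
Column B is strictly dominated by C for C (4<5); eliminate B.
Column A is strictly dominated by C for C (4<8); eliminate A.
Only (s2, C) remains, with payoff 4.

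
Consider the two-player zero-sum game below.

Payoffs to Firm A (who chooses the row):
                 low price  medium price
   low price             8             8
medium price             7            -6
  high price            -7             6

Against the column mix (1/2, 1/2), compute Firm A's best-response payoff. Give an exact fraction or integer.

8

low price: (8)·(1/2) + (8)·(1/2) = 8.
medium price: (7)·(1/2) + (-6)·(1/2) = 1/2.
high price: (-7)·(1/2) + (6)·(1/2) = -1/2.
The best pure response is low price with expected payoff 8.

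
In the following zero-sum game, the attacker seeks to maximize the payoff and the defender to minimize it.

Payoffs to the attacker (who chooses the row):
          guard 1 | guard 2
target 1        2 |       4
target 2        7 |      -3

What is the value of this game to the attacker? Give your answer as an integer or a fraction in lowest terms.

17/6

Row minima are 2 and -3, so the attacker's maximin is 2; column maxima are 7 and 4, so the defender's minimax is 4. These differ, so the equilibrium is in mixed strategies.
Let the attacker play target 1 with probability p. The defender is indifferent when 2p + 7(1−p) = 4p − 3(1−p), giving p = 5/6.
Let the defender play guard 1 with probability q. The attacker is indifferent when 2q + 4(1−q) = 7q − 3(1−q), giving q = 7/12.
The value is 2·(7/12) + (4)·(5/12) = 17/6.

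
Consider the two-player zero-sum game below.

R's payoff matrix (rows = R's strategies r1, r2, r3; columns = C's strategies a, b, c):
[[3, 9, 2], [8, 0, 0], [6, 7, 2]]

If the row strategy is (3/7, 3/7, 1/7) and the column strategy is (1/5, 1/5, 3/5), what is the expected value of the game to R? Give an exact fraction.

97/35

Against (1/5, 1/5, 3/5), each row's expected payoff is r1: 18/5; r2: 8/5; r3: 19/5.
Taking the (3/7, 3/7, 1/7)-weighted average: (3/7)·(18/5) + (3/7)·(8/5) + (1/7)·(19/5) = 97/35.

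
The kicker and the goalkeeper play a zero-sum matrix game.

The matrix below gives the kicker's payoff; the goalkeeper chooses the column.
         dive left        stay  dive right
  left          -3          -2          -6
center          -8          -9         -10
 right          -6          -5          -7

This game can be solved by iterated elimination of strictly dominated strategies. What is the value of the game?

Row right is strictly dominated by row left (-3>-6, -2>-5, -6>-7); eliminate right.
Row center is strictly dominated by row left (-3>-8, -2>-9, -6>-10); eliminate center.
Column dive left is strictly dominated by dive right for the goalkeeper (-6<-3); eliminate dive left.
Column stay is strictly dominated by dive right for the goalkeeper (-6<-2); eliminate stay.
Only (left, dive right) remains, with payoff -6.

-6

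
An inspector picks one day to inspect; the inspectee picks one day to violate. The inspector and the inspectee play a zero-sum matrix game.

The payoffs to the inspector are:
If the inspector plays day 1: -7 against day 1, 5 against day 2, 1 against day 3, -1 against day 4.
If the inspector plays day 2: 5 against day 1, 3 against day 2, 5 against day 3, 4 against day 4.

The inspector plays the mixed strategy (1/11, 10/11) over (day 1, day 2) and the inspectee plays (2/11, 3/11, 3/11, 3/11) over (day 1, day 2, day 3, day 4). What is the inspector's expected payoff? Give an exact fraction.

461/121

Against (2/11, 3/11, 3/11, 3/11), each row's expected payoff is day 1: 1/11; day 2: 46/11.
Taking the (1/11, 10/11)-weighted average: (1/11)·(1/11) + (10/11)·(46/11) = 461/121.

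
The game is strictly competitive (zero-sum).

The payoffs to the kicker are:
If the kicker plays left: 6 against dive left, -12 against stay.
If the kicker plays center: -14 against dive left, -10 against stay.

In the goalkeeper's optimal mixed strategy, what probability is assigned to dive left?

Row minima are -12 and -14, so the kicker's maximin is -12; column maxima are 6 and -10, so the goalkeeper's minimax is -10. These differ, so the equilibrium is in mixed strategies.
Let the goalkeeper play dive left with probability q. The kicker is indifferent when 6q − 12(1−q) = −14q − 10(1−q), giving q = 1/11.

1/11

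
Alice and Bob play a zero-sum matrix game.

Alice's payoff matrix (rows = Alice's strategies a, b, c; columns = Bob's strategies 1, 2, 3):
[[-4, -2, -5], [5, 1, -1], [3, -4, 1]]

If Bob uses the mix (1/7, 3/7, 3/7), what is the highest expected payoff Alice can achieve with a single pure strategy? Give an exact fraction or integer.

a: (-4)·(1/7) + (-2)·(3/7) + (-5)·(3/7) = -25/7.
b: (5)·(1/7) + (1)·(3/7) + (-1)·(3/7) = 5/7.
c: (3)·(1/7) + (-4)·(3/7) + (1)·(3/7) = -6/7.
The best pure response is b with expected payoff 5/7.

5/7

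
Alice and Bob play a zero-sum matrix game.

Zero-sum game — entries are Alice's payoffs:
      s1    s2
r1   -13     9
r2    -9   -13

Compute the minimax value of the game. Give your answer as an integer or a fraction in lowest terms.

Row minima are -13 and -13, so Alice's maximin is -13; column maxima are -9 and 9, so Bob's minimax is -9. These differ, so the equilibrium is in mixed strategies.
Let Alice play r1 with probability p. Bob is indifferent when −13p − 9(1−p) = 9p − 13(1−p), giving p = 2/13.
Let Bob play s1 with probability q. Alice is indifferent when −13q + 9(1−q) = −9q − 13(1−q), giving q = 11/13.
The value is -13·(11/13) + (9)·(2/13) = -125/13.

-125/13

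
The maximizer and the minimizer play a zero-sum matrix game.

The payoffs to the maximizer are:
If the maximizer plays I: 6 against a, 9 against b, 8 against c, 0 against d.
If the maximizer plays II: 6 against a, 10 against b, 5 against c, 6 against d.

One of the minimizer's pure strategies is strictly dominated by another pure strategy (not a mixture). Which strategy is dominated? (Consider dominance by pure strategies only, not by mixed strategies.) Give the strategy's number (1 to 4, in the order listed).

The minimizer prefers columns that give the maximizer less. Compare b with a: 6 < 9, 6 < 10.
So a strictly dominates b for the minimizer; b is strictly dominated.

2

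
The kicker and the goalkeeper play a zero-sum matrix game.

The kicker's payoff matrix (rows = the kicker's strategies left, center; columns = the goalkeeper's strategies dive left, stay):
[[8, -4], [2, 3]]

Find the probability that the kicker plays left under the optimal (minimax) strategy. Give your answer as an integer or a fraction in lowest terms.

1/13

Row minima are -4 and 2, so the kicker's maximin is 2; column maxima are 8 and 3, so the goalkeeper's minimax is 3. These differ, so the equilibrium is in mixed strategies.
Let the kicker play left with probability p. The goalkeeper is indifferent when 8p + 2(1−p) = −4p + 3(1−p), giving p = 1/13.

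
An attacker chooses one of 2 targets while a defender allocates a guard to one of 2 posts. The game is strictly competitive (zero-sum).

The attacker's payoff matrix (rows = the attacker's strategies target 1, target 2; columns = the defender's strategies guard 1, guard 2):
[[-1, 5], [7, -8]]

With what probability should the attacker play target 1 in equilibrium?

5/7

Row minima are -1 and -8, so the attacker's maximin is -1; column maxima are 7 and 5, so the defender's minimax is 5. These differ, so the equilibrium is in mixed strategies.
Let the attacker play target 1 with probability p. The defender is indifferent when −p + 7(1−p) = 5p − 8(1−p), giving p = 5/7.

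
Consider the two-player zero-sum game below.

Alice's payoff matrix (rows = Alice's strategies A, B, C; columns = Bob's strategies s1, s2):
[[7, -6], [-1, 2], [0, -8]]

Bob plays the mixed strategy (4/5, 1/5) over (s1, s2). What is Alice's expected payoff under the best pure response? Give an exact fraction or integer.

A: (7)·(4/5) + (-6)·(1/5) = 22/5.
B: (-1)·(4/5) + (2)·(1/5) = -2/5.
C: (0)·(4/5) + (-8)·(1/5) = -8/5.
The best pure response is A with expected payoff 22/5.

22/5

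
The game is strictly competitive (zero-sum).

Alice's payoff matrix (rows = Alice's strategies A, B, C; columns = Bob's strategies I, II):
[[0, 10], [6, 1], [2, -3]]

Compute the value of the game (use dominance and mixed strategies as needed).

Row C is strictly dominated by row B, so Alice never plays it.
The remaining 2×2 game on (A, B) × (I, II) has no saddle point. Let Alice play A with probability p; indifference gives 6(1−p) = 10p + (1−p), so p = 1/3.
Similarly Bob's optimal q on I is 3/5, and the value is 0·(3/5) + (10)·(2/5) = 4.

4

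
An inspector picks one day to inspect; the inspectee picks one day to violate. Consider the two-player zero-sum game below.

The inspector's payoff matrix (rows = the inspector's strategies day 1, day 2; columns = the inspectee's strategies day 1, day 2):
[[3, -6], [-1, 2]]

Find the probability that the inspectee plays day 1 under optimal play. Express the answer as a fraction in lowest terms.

2/3

Row minima are -6 and -1, so the inspector's maximin is -1; column maxima are 3 and 2, so the inspectee's minimax is 2. These differ, so the equilibrium is in mixed strategies.
Let the inspectee play day 1 with probability q. The inspector is indifferent when 3q − 6(1−q) = −q + 2(1−q), giving q = 2/3.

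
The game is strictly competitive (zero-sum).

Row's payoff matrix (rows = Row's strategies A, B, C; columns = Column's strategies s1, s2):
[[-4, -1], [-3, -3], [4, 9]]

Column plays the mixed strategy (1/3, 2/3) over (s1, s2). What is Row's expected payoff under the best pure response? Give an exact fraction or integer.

A: (-4)·(1/3) + (-1)·(2/3) = -2.
B: (-3)·(1/3) + (-3)·(2/3) = -3.
C: (4)·(1/3) + (9)·(2/3) = 22/3.
The best pure response is C with expected payoff 22/3.

22/3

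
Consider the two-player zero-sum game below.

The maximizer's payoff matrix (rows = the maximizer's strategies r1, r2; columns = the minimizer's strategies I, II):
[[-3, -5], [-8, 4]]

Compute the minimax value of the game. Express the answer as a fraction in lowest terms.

Row minima are -5 and -8, so the maximizer's maximin is -5; column maxima are -3 and 4, so the minimizer's minimax is -3. These differ, so the equilibrium is in mixed strategies.
Let the maximizer play r1 with probability p. The minimizer is indifferent when −3p − 8(1−p) = −5p + 4(1−p), giving p = 6/7.
Let the minimizer play I with probability q. The maximizer is indifferent when −3q − 5(1−q) = −8q + 4(1−q), giving q = 9/14.
The value is -3·(9/14) + (-5)·(5/14) = -26/7.

-26/7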